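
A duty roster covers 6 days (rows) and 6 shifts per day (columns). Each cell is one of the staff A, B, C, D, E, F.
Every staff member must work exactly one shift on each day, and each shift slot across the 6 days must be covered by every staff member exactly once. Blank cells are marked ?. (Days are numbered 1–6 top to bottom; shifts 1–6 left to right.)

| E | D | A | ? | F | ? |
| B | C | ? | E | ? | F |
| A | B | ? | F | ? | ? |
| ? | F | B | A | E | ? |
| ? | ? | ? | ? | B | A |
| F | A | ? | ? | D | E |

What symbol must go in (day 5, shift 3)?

Day 2, shift 3: day 2 has {B, C, E, F} and shift 3 has {A, B}, leaving only D.
Day 2, shift 5: day 2 has {B, C, D, E, F} and shift 5 has {B, D, E, F}, leaving only A.
Day 3, shift 5: day 3 has {A, B, F} and shift 5 has {A, B, D, E, F}, leaving only C.
Day 3, shift 3: day 3 has {A, B, C, F} and shift 3 has {A, B, D}, leaving only E.
Day 3, shift 6: day 3 has {A, B, C, E, F} and shift 6 has {A, E, F}, leaving only D.
Day 4, shift 6: day 4 has {A, B, E, F} and shift 6 has {A, D, E, F}, leaving only C.
Day 1, shift 6: day 1 has {A, D, E, F} and shift 6 has {A, C, D, E, F}, leaving only B.
Day 1, shift 4: day 1 has {A, B, D, E, F} and shift 4 has {A, E, F}, leaving only C.
Day 4, shift 1: day 4 has {A, B, C, E, F} and shift 1 has {A, B, E, F}, leaving only D.
Day 5, shift 1: day 5 has {A, B} and shift 1 has {A, B, D, E, F}, leaving only C.
Day 5 already has {A, B, C} and shift 3 already has {A, B, D, E}, so day 5, shift 3 must be F.

F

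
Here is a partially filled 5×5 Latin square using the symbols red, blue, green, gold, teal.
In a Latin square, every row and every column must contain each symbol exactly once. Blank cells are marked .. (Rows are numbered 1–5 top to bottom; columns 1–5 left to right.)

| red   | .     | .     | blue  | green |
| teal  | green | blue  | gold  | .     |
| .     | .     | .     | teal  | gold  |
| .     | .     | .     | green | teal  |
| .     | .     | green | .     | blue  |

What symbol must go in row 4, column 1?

Row 2, column 5: row 2 has {blue, green, gold, teal} and column 5 has {blue, green, gold, teal}, leaving only red.
Row 3, column 3: row 3 has {gold, teal} and column 3 has {blue, green}, leaving only red.
Row 3, column 2: row 3 has {red, gold, teal} and column 2 has {green}, leaving only blue.
Row 3, column 1: row 3 has {red, blue, gold, teal} and column 1 has {red, teal}, leaving only green.
Row 4, column 3: row 4 has {green, teal} and column 3 has {red, blue, green}, leaving only gold.
Row 4 already has {green, gold, teal} and column 1 already has {red, green, teal}, so row 4, column 1 must be blue.

blue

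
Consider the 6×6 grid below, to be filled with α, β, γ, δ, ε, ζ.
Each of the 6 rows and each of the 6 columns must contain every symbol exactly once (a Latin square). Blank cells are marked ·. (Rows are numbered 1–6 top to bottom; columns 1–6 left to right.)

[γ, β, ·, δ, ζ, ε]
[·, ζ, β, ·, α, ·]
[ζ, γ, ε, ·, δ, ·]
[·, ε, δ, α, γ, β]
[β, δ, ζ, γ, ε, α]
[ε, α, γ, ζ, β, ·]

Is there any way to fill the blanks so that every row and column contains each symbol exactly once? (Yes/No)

Row 3, column 6: row 3 together with column 6 already contain {α, β, γ, δ, ε, ζ} — every symbol — so nothing can go there. The grid has no valid completion.

No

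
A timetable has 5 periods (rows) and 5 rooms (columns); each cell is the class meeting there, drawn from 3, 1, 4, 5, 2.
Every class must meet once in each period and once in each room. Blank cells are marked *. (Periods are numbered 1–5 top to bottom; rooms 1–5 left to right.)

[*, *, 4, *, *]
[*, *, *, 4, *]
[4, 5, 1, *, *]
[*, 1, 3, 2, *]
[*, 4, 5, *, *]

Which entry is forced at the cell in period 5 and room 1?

Period 2, room 3: period 2 has {4} and room 3 has {3, 1, 4, 5}, leaving only 2.
Period 2, room 2: period 2 has {4, 2} and room 2 has {1, 4, 5}, leaving only 3.
Period 1, room 2: period 1 has {4} and room 2 has {3, 1, 4, 5}, leaving only 2.
Period 3, room 4: period 3 has {1, 4, 5} and room 4 has {4, 2}, leaving only 3.
Period 3, room 5: period 3 has {3, 1, 4, 5} and room 5 has {}, leaving only 2.
Period 4, room 1: period 4 has {3, 1, 2} and room 1 has {4}, leaving only 5.
Period 2, room 1: period 2 has {3, 4, 2} and room 1 has {4, 5}, leaving only 1.
Period 1, room 1: period 1 has {4, 2} and room 1 has {1, 4, 5}, leaving only 3.
Period 5 already has {4, 5} and room 1 already has {3, 1, 4, 5}, so period 5, room 1 must be 2.

2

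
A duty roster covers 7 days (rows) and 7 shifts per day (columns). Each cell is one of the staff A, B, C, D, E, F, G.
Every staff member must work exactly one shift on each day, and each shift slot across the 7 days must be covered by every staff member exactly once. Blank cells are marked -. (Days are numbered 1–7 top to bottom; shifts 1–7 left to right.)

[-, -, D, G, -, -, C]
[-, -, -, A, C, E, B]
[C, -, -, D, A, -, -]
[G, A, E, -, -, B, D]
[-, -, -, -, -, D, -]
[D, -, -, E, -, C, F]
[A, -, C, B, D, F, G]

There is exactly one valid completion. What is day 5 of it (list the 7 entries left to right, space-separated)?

Day 1, shift 6: day 1 has {C, D, G} and shift 6 has {B, C, D, E, F}, leaving only A.
Day 2, shift 1: day 2 has {A, B, C, E} and shift 1 has {A, C, D, G}, leaving only F.
Day 2, shift 3: day 2 has {A, B, C, E, F} and shift 3 has {C, D, E}, leaving only G.
Day 2, shift 2: day 2 has {A, B, C, E, F, G} and shift 2 has {A}, leaving only D.
Day 3, shift 6: day 3 has {A, C, D} and shift 6 has {A, B, C, D, E, F}, leaving only G.
Day 3, shift 7: day 3 has {A, C, D, G} and shift 7 has {B, C, D, F, G}, leaving only E.
Day 5, shift 7: day 5 has {D} and shift 7 has {B, C, D, E, F, G}, leaving only A.
Day 4, shift 5: day 4 has {A, B, D, E, G} and shift 5 has {A, C, D}, leaving only F.
Day 4, shift 4: day 4 has {A, B, D, E, F, G} and shift 4 has {A, B, D, E, G}, leaving only C.
Day 5, shift 4: day 5 has {A, D} and shift 4 has {A, B, C, D, E, G}, leaving only F.
Day 5, shift 3: day 5 has {A, D, F} and shift 3 has {C, D, E, G}, leaving only B.
Day 5, shift 1: day 5 has {A, B, D, F} and shift 1 has {A, C, D, F, G}, leaving only E.
Day 5, shift 5: day 5 has {A, B, D, E, F} and shift 5 has {A, C, D, F}, leaving only G.
Day 5, shift 2: day 5 has {A, B, D, E, F, G} and shift 2 has {A, D}, leaving only C.
So day 5 reads: E C B F G D A.

E C B F G D A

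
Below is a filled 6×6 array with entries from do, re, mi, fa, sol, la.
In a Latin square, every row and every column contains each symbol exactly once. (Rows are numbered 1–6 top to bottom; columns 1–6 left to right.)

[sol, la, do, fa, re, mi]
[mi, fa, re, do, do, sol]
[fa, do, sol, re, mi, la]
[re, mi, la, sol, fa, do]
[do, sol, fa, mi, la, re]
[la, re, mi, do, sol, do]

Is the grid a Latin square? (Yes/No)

No

Row 2 contains do twice (at columns 4 and 5); row 6 is also not a permutation.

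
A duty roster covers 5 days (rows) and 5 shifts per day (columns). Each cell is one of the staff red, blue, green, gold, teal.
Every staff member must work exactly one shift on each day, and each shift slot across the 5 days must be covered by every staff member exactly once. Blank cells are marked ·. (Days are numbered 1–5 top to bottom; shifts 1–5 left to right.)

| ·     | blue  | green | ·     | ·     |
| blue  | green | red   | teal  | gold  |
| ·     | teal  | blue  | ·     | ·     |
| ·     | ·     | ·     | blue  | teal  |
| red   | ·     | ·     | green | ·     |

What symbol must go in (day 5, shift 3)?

Day 1, shift 5: day 1 has {blue, green} and shift 5 has {gold, teal}, leaving only red.
Day 1, shift 4: day 1 has {red, blue, green} and shift 4 has {blue, green, teal}, leaving only gold.
Day 1, shift 1: day 1 has {red, blue, green, gold} and shift 1 has {red, blue}, leaving only teal.
Day 3, shift 4: day 3 has {blue, teal} and shift 4 has {blue, green, gold, teal}, leaving only red.
Day 3, shift 5: day 3 has {red, blue, teal} and shift 5 has {red, gold, teal}, leaving only green.
Day 3, shift 1: day 3 has {red, blue, green, teal} and shift 1 has {red, blue, teal}, leaving only gold.
Day 4, shift 1: day 4 has {blue, teal} and shift 1 has {red, blue, gold, teal}, leaving only green.
Day 4, shift 3: day 4 has {blue, green, teal} and shift 3 has {red, blue, green}, leaving only gold.
Day 5 already has {red, green} and shift 3 already has {red, blue, green, gold}, so day 5, shift 3 must be teal.

teal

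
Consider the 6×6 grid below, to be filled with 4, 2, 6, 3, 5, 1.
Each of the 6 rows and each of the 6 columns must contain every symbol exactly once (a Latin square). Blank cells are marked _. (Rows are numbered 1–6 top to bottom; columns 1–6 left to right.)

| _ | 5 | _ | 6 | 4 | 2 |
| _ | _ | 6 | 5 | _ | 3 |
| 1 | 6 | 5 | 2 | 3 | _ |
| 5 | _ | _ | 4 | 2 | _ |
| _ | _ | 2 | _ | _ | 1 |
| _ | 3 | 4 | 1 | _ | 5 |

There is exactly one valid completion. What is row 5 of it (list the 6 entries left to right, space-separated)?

Row 5, column 2: row 5 has {2, 1} and column 2 has {6, 3, 5}, leaving only 4.
Row 5, column 4: row 5 has {4, 2, 1} and column 4 has {4, 2, 6, 5, 1}, leaving only 3.
Row 5, column 1: row 5 has {4, 2, 3, 1} and column 1 has {5, 1}, leaving only 6.
Row 5, column 5: row 5 has {4, 2, 6, 3, 1} and column 5 has {4, 2, 3}, leaving only 5.
So row 5 reads: 6 4 2 3 5 1.

6 4 2 3 5 1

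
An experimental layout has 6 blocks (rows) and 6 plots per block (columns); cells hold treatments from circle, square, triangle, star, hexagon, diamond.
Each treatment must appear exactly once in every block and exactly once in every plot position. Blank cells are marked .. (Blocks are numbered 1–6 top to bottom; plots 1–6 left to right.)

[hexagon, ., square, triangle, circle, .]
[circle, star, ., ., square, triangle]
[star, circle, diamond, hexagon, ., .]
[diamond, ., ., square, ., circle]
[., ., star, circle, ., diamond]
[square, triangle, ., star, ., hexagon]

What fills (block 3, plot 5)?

Block 3 already has {circle, star, hexagon, diamond} and plot 5 already has {circle, square}, so block 3, plot 5 must be triangle.

triangle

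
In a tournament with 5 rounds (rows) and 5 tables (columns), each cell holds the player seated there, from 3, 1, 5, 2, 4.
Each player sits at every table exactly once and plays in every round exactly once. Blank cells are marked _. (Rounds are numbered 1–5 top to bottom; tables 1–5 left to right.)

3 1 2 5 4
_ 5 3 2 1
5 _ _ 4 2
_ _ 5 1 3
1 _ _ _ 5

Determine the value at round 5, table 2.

Round 2, table 1: round 2 has {3, 1, 5, 2} and table 1 has {3, 1, 5}, leaving only 4.
Round 3, table 2: round 3 has {5, 2, 4} and table 2 has {1, 5}, leaving only 3.
Round 3, table 3: round 3 has {3, 5, 2, 4} and table 3 has {3, 5, 2}, leaving only 1.
Round 4, table 1: round 4 has {3, 1, 5} and table 1 has {3, 1, 5, 4}, leaving only 2.
Round 4, table 2: round 4 has {3, 1, 5, 2} and table 2 has {3, 1, 5}, leaving only 4.
Round 5 already has {1, 5} and table 2 already has {3, 1, 5, 4}, so round 5, table 2 must be 2.

2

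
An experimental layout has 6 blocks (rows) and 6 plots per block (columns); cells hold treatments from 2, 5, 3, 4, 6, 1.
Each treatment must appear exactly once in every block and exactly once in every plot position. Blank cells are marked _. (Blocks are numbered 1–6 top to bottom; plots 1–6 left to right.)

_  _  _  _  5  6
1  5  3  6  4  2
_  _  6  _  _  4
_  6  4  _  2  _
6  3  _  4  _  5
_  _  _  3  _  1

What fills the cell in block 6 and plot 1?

Block 4, plot 6: block 4 has {2, 4, 6} and plot 6 has {2, 5, 4, 6, 1}, leaving only 3.
Block 4, plot 1: block 4 has {2, 3, 4, 6} and plot 1 has {6, 1}, leaving only 5.
Block 4, plot 4: block 4 has {2, 5, 3, 4, 6} and plot 4 has {3, 4, 6}, leaving only 1.
Block 1, plot 4: block 1 has {5, 6} and plot 4 has {3, 4, 6, 1}, leaving only 2.
Block 1, plot 3: block 1 has {2, 5, 6} and plot 3 has {3, 4, 6}, leaving only 1.
Block 1, plot 2: block 1 has {2, 5, 6, 1} and plot 2 has {5, 3, 6}, leaving only 4.
Block 1, plot 1: block 1 has {2, 5, 4, 6, 1} and plot 1 has {5, 6, 1}, leaving only 3.
Block 3, plot 1: block 3 has {4, 6} and plot 1 has {5, 3, 6, 1}, leaving only 2.
Block 6 already has {3, 1} and plot 1 already has {2, 5, 3, 6, 1}, so block 6, plot 1 must be 4.

4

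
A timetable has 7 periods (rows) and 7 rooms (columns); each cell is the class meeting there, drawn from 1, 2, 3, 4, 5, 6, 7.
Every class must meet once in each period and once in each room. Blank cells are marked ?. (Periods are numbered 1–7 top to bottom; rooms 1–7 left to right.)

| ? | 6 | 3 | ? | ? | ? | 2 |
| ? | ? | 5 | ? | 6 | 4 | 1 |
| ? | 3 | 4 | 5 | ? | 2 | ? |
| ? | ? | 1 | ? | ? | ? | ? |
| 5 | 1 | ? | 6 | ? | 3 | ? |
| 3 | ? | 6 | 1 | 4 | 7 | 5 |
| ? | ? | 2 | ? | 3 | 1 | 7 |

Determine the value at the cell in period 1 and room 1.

Period 1, room 6: period 1 has {2, 3, 6} and room 6 has {1, 2, 3, 4, 7}, leaving only 5.
Period 3, room 7: period 3 has {2, 3, 4, 5} and room 7 has {1, 2, 5, 7}, leaving only 6.
Period 4, room 6: period 4 has {1} and room 6 has {1, 2, 3, 4, 5, 7}, leaving only 6.
Period 5, room 3: period 5 has {1, 3, 5, 6} and room 3 has {1, 2, 3, 4, 5, 6}, leaving only 7.
Period 5, room 5: period 5 has {1, 3, 5, 6, 7} and room 5 has {3, 4, 6}, leaving only 2.
Period 5, room 7: period 5 has {1, 2, 3, 5, 6, 7} and room 7 has {1, 2, 5, 6, 7}, leaving only 4.
Period 4, room 7: period 4 has {1, 6} and room 7 has {1, 2, 4, 5, 6, 7}, leaving only 3.
Period 6, room 2: period 6 has {1, 3, 4, 5, 6, 7} and room 2 has {1, 3, 6}, leaving only 2.
Period 2, room 2: period 2 has {1, 4, 5, 6} and room 2 has {1, 2, 3, 6}, leaving only 7.
Period 2, room 1: period 2 has {1, 4, 5, 6, 7} and room 1 has {3, 5}, leaving only 2.
Period 2, room 4: period 2 has {1, 2, 4, 5, 6, 7} and room 4 has {1, 5, 6}, leaving only 3.
Period 7, room 4: period 7 has {1, 2, 3, 7} and room 4 has {1, 3, 5, 6}, leaving only 4.
Period 1, room 4: period 1 has {2, 3, 5, 6} and room 4 has {1, 3, 4, 5, 6}, leaving only 7.
Period 1, room 5: period 1 has {2, 3, 5, 6, 7} and room 5 has {2, 3, 4, 6}, leaving only 1.
Period 1 already has {1, 2, 3, 5, 6, 7} and room 1 already has {2, 3, 5}, so period 1, room 1 must be 4.

4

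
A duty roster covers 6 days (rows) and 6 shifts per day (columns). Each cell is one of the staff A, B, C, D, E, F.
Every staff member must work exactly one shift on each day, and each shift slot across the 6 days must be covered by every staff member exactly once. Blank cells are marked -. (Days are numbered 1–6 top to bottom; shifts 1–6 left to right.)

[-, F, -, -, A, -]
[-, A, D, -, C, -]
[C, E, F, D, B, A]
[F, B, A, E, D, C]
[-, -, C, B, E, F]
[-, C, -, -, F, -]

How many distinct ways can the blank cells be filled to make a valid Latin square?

Day 1, shift 1: eliminating its day and shift leaves {B, D, E}.
Day 1, shift 3: eliminating its day and shift leaves {B, E}.
Day 1, shift 4: eliminating its day and shift leaves {C}.
Day 1, shift 6: eliminating its day and shift leaves {B, D, E}.
Day 2, shift 1: eliminating its day and shift leaves {B, E}.
Day 2, shift 4: eliminating its day and shift leaves {F}.
Day 2, shift 6: eliminating its day and shift leaves {B, E}.
Day 5, shift 1: eliminating its day and shift leaves {A, D}.
Day 5, shift 2: eliminating its day and shift leaves {D}.
Day 6, shift 1: eliminating its day and shift leaves {A, B, D, E}.
Day 6, shift 3: eliminating its day and shift leaves {B, E}.
Day 6, shift 4: eliminating its day and shift leaves {A}.
Day 6, shift 6: eliminating its day and shift leaves {B, D, E}.
Enumerating the assignments across these blanks that avoid any day or shift repeat gives 4 completions.

4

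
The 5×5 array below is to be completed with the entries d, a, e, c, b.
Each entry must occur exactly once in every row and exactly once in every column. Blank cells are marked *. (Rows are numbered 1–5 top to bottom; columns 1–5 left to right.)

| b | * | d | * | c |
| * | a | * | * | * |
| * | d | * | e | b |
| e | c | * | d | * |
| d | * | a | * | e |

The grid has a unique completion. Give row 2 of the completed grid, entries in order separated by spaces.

Row 2, column 1: row 2 has {a} and column 1 has {d, e, b}, leaving only c.
Row 2, column 4: row 2 has {a, c} and column 4 has {d, e}, leaving only b.
Row 2, column 3: row 2 has {a, c, b} and column 3 has {d, a}, leaving only e.
Row 2, column 5: row 2 has {a, e, c, b} and column 5 has {e, c, b}, leaving only d.
So row 2 reads: c a e b d.

c a e b d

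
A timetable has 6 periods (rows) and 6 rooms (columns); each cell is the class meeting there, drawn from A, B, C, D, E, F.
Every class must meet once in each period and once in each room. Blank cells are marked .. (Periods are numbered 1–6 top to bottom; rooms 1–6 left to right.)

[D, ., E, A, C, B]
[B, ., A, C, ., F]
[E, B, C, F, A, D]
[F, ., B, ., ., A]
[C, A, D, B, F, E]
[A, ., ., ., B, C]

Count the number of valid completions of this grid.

Period 1, room 2: eliminating its period and room leaves {F}.
Period 2, room 2: eliminating its period and room leaves {D, E}.
Period 2, room 5: eliminating its period and room leaves {D, E}.
Period 4, room 2: eliminating its period and room leaves {C, D, E}.
Period 4, room 4: eliminating its period and room leaves {D, E}.
Period 4, room 5: eliminating its period and room leaves {D, E}.
Period 6, room 2: eliminating its period and room leaves {D, E, F}.
Period 6, room 3: eliminating its period and room leaves {F}.
Period 6, room 4: eliminating its period and room leaves {D, E}.
Enumerating the assignments across these blanks that avoid any period or room repeat gives 2 completions.

2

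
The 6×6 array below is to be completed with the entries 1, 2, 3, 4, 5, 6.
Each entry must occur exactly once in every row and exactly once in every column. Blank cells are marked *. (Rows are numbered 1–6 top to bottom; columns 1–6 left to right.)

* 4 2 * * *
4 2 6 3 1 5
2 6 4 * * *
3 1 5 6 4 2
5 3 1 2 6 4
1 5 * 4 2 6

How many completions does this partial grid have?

2

Row 1, column 1: eliminating its row and column leaves {6}.
Row 1, column 4: eliminating its row and column leaves {1, 5}.
Row 1, column 5: eliminating its row and column leaves {3, 5}.
Row 1, column 6: eliminating its row and column leaves {1, 3}.
Row 3, column 4: eliminating its row and column leaves {1, 5}.
Row 3, column 5: eliminating its row and column leaves {3, 5}.
Row 3, column 6: eliminating its row and column leaves {1, 3}.
Row 6, column 3: eliminating its row and column leaves {3}.
Enumerating the assignments across these blanks that avoid any row or column repeat gives 2 completions.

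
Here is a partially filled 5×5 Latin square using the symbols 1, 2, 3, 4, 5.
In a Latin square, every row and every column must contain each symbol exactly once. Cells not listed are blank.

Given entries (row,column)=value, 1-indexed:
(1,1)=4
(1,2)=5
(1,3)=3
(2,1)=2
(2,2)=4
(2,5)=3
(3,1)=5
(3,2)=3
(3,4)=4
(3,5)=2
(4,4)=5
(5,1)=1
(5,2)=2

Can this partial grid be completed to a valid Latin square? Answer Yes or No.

No row or column among the givens repeats a symbol, and propagating forced cells runs into no contradiction.
One valid completion exists (for instance, 4 5 3 2 1 / 2 4 5 1 3 / 5 3 1 4 2 / 3 1 2 5 4 / 1 2 4 3 5).

Yes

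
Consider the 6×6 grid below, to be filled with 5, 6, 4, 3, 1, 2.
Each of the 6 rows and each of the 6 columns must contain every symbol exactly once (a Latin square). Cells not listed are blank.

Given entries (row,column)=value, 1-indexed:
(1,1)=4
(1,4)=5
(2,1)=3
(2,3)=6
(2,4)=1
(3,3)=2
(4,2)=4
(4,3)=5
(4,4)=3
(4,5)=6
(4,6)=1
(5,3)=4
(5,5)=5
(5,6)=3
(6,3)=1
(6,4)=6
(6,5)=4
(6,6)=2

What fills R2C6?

4

Row 1, column 3: row 1 has {5, 4} and column 3 has {5, 6, 4, 1, 2}, leaving only 3.
Row 1, column 6: row 1 has {5, 4, 3} and column 6 has {3, 1, 2}, leaving only 6.
Row 2, column 5: row 2 has {6, 3, 1} and column 5 has {5, 6, 4}, leaving only 2.
Row 1, column 5: row 1 has {5, 6, 4, 3} and column 5 has {5, 6, 4, 2}, leaving only 1.
Row 1, column 2: row 1 has {5, 6, 4, 3, 1} and column 2 has {4}, leaving only 2.
Row 2, column 2: row 2 has {6, 3, 1, 2} and column 2 has {4, 2}, leaving only 5.
Row 2 already has {5, 6, 3, 1, 2} and column 6 already has {6, 3, 1, 2}, so row 2, column 6 must be 4.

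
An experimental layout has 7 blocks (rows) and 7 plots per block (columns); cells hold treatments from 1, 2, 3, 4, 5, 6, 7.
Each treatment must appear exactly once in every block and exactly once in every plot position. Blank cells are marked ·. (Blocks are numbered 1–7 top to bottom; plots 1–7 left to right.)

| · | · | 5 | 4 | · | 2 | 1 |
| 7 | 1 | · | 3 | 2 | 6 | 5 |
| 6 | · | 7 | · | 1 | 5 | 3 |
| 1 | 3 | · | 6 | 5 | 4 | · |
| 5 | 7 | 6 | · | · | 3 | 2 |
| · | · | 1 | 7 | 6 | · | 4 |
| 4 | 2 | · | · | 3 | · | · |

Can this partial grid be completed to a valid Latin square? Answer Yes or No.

Block 6, plot 6: block 6 together with plot 6 already contain {1, 2, 3, 4, 5, 6, 7} — every symbol — so nothing can go there. The grid has no valid completion.

No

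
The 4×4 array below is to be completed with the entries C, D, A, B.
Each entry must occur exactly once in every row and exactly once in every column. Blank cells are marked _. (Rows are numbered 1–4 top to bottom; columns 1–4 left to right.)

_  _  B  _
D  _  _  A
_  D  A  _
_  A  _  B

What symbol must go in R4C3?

Row 1, column 2: row 1 has {B} and column 2 has {D, A}, leaving only C.
Row 1, column 1: row 1 has {C, B} and column 1 has {D}, leaving only A.
Row 1, column 4: row 1 has {C, A, B} and column 4 has {A, B}, leaving only D.
Row 2, column 2: row 2 has {D, A} and column 2 has {C, D, A}, leaving only B.
Row 2, column 3: row 2 has {D, A, B} and column 3 has {A, B}, leaving only C.
Row 4 already has {A, B} and column 3 already has {C, A, B}, so row 4, column 3 must be D.

D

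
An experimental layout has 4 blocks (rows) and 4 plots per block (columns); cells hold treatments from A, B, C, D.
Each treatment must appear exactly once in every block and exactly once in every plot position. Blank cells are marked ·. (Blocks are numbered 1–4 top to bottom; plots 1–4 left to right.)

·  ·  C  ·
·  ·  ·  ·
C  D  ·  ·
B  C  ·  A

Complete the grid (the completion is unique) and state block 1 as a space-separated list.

Block 3, plot 4: block 3 has {C, D} and plot 4 has {A}, leaving only B.
Block 1, plot 4: block 1 has {C} and plot 4 has {A, B}, leaving only D.
Block 1, plot 1: block 1 has {C, D} and plot 1 has {B, C}, leaving only A.
Block 1, plot 2: block 1 has {A, C, D} and plot 2 has {C, D}, leaving only B.
So block 1 reads: A B C D.

A B C D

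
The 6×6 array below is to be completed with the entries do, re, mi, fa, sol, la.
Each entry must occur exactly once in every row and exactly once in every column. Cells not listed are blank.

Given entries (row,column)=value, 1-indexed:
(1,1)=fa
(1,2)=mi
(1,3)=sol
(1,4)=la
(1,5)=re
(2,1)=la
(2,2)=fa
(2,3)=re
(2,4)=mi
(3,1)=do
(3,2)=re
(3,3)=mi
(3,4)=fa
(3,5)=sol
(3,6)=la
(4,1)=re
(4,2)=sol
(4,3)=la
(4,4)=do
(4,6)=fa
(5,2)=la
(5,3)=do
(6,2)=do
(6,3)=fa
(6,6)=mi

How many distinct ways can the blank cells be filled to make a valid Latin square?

Row 1, column 6: eliminating its row and column leaves {do}.
Row 2, column 5: eliminating its row and column leaves {do}.
Row 2, column 6: eliminating its row and column leaves {do, sol}.
Row 4, column 5: eliminating its row and column leaves {mi}.
Row 5, column 1: eliminating its row and column leaves {mi, sol}.
Row 5, column 4: eliminating its row and column leaves {re, sol}.
Row 5, column 5: eliminating its row and column leaves {mi, fa}.
Row 5, column 6: eliminating its row and column leaves {re, sol}.
Row 6, column 1: eliminating its row and column leaves {sol}.
Row 6, column 4: eliminating its row and column leaves {re, sol}.
Row 6, column 5: eliminating its row and column leaves {la}.
Only one assignment across all blanks avoids any row or column repeat, giving 1 completion.

1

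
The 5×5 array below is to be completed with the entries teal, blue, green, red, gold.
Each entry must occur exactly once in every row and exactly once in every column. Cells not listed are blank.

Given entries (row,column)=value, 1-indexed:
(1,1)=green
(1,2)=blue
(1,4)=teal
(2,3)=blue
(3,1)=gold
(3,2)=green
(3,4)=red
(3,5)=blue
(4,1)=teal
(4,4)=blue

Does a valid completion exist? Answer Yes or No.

Yes

No row or column among the givens repeats a symbol, and propagating forced cells runs into no contradiction.
One valid completion exists (for instance, green blue gold teal red / red teal blue green gold / gold green teal red blue / teal gold red blue green / blue red green gold teal).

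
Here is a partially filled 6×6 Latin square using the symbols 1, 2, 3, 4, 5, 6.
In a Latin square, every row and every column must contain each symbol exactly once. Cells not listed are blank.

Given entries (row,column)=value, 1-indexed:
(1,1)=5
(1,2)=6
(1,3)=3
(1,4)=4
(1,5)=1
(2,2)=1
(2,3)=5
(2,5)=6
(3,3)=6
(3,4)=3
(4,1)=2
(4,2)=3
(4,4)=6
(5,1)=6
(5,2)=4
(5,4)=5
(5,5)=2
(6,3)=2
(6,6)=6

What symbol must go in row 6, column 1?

Row 1, column 6: row 1 has {1, 3, 4, 5, 6} and column 6 has {6}, leaving only 2.
Row 2, column 4: row 2 has {1, 5, 6} and column 4 has {3, 4, 5, 6}, leaving only 2.
Row 5, column 3: row 5 has {2, 4, 5, 6} and column 3 has {2, 3, 5, 6}, leaving only 1.
Row 4, column 3: row 4 has {2, 3, 6} and column 3 has {1, 2, 3, 5, 6}, leaving only 4.
Row 4, column 5: row 4 has {2, 3, 4, 6} and column 5 has {1, 2, 6}, leaving only 5.
Row 3, column 5: row 3 has {3, 6} and column 5 has {1, 2, 5, 6}, leaving only 4.
Row 3, column 1: row 3 has {3, 4, 6} and column 1 has {2, 5, 6}, leaving only 1.
Row 3, column 6: row 3 has {1, 3, 4, 6} and column 6 has {2, 6}, leaving only 5.
Row 3, column 2: row 3 has {1, 3, 4, 5, 6} and column 2 has {1, 3, 4, 6}, leaving only 2.
Row 4, column 6: row 4 has {2, 3, 4, 5, 6} and column 6 has {2, 5, 6}, leaving only 1.
Row 5, column 6: row 5 has {1, 2, 4, 5, 6} and column 6 has {1, 2, 5, 6}, leaving only 3.
Row 2, column 6: row 2 has {1, 2, 5, 6} and column 6 has {1, 2, 3, 5, 6}, leaving only 4.
Row 2, column 1: row 2 has {1, 2, 4, 5, 6} and column 1 has {1, 2, 5, 6}, leaving only 3.
Row 6 already has {2, 6} and column 1 already has {1, 2, 3, 5, 6}, so row 6, column 1 must be 4.

4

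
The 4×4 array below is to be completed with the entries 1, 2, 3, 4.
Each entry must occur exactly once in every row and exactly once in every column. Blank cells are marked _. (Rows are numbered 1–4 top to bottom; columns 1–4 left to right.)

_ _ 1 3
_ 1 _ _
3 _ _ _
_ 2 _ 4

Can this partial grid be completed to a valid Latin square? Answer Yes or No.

No

Row 1, column 2: row 1 has {1, 3} and column 2 has {1, 2}, so it must be 4.
Now row 3, column 2: row 3 together with column 2 already contain {1, 2, 3, 4} — every symbol — so nothing can go there. The grid has no valid completion.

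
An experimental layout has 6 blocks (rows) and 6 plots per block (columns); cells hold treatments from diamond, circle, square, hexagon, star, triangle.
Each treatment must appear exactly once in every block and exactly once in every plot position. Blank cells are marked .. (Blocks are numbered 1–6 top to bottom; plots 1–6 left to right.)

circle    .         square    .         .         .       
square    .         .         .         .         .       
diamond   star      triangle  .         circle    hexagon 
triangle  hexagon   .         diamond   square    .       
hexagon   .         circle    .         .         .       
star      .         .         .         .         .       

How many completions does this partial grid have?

30

Block 1, plot 2: eliminating its block and plot leaves {diamond, triangle}.
Block 1, plot 4: eliminating its block and plot leaves {hexagon, star, triangle}.
Block 1, plot 5: eliminating its block and plot leaves {diamond, hexagon, star, triangle}.
Block 1, plot 6: eliminating its block and plot leaves {diamond, star, triangle}.
Block 2, plot 2: eliminating its block and plot leaves {diamond, circle, triangle}.
Block 2, plot 3: eliminating its block and plot leaves {diamond, hexagon, star}.
Block 2, plot 4: eliminating its block and plot leaves {circle, hexagon, star, triangle}.
Block 2, plot 5: eliminating its block and plot leaves {diamond, hexagon, star, triangle}.
Block 2, plot 6: eliminating its block and plot leaves {diamond, circle, star, triangle}.
Block 3, plot 4: eliminating its block and plot leaves {square}.
Block 4, plot 3: eliminating its block and plot leaves {star}.
Block 4, plot 6: eliminating its block and plot leaves {circle, star}.
Block 5, plot 2: eliminating its block and plot leaves {diamond, square, triangle}.
Block 5, plot 4: eliminating its block and plot leaves {square, star, triangle}.
Block 5, plot 5: eliminating its block and plot leaves {diamond, star, triangle}.
Block 5, plot 6: eliminating its block and plot leaves {diamond, square, star, triangle}.
Block 6, plot 2: eliminating its block and plot leaves {diamond, circle, square, triangle}.
Block 6, plot 3: eliminating its block and plot leaves {diamond, hexagon}.
Block 6, plot 4: eliminating its block and plot leaves {circle, square, hexagon, triangle}.
Block 6, plot 5: eliminating its block and plot leaves {diamond, hexagon, triangle}.
Block 6, plot 6: eliminating its block and plot leaves {diamond, circle, square, triangle}.
Enumerating the assignments across these blanks that avoid any block or plot repeat gives 30 completions.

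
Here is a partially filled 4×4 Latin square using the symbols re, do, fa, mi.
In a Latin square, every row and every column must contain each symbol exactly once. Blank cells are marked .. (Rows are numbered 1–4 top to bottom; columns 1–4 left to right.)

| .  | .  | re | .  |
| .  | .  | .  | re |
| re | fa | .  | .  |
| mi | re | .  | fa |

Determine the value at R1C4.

Row 4, column 3: row 4 has {re, fa, mi} and column 3 has {re}, leaving only do.
Row 3, column 3: row 3 has {re, fa} and column 3 has {re, do}, leaving only mi.
Row 2, column 3: row 2 has {re} and column 3 has {re, do, mi}, leaving only fa.
Row 2, column 1: row 2 has {re, fa} and column 1 has {re, mi}, leaving only do.
Row 1, column 1: row 1 has {re} and column 1 has {re, do, mi}, leaving only fa.
Row 2, column 2: row 2 has {re, do, fa} and column 2 has {re, fa}, leaving only mi.
Row 1, column 2: row 1 has {re, fa} and column 2 has {re, fa, mi}, leaving only do.
Row 1 already has {re, do, fa} and column 4 already has {re, fa}, so row 1, column 4 must be mi.

mi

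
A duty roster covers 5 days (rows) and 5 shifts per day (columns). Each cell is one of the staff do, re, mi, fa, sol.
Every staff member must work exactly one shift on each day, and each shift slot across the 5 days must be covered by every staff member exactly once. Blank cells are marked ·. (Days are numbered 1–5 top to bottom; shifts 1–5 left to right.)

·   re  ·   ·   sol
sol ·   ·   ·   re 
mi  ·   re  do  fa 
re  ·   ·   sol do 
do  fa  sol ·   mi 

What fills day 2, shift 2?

do

Day 1, shift 1: day 1 has {re, sol} and shift 1 has {do, re, mi, sol}, leaving only fa.
Day 1, shift 4: day 1 has {re, fa, sol} and shift 4 has {do, sol}, leaving only mi.
Day 1, shift 3: day 1 has {re, mi, fa, sol} and shift 3 has {re, sol}, leaving only do.
Day 2, shift 4: day 2 has {re, sol} and shift 4 has {do, mi, sol}, leaving only fa.
Day 2, shift 3: day 2 has {re, fa, sol} and shift 3 has {do, re, sol}, leaving only mi.
Day 2 already has {re, mi, fa, sol} and shift 2 already has {re, fa}, so day 2, shift 2 must be do.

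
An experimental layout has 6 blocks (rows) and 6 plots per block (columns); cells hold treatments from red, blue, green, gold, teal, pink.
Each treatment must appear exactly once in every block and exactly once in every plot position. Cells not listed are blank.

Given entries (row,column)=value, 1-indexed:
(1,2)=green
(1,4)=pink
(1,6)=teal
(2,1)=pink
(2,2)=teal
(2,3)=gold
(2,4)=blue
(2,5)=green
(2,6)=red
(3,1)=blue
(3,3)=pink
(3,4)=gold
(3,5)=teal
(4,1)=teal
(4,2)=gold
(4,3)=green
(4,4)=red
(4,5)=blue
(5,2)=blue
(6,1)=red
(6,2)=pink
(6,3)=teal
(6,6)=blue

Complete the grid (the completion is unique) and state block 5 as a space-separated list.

green blue red teal pink gold

Block 5, plot 3: block 5 has {blue} and plot 3 has {green, gold, teal, pink}, leaving only red.
Block 1, plot 1: block 1 has {green, teal, pink} and plot 1 has {red, blue, teal, pink}, leaving only gold.
Block 5, plot 1: block 5 has {red, blue} and plot 1 has {red, blue, gold, teal, pink}, leaving only green.
Block 5, plot 4: block 5 has {red, blue, green} and plot 4 has {red, blue, gold, pink}, leaving only teal.
Block 1, plot 3: block 1 has {green, gold, teal, pink} and plot 3 has {red, green, gold, teal, pink}, leaving only blue.
Block 1, plot 5: block 1 has {blue, green, gold, teal, pink} and plot 5 has {blue, green, teal}, leaving only red.
Block 3, plot 2: block 3 has {blue, gold, teal, pink} and plot 2 has {blue, green, gold, teal, pink}, leaving only red.
Block 3, plot 6: block 3 has {red, blue, gold, teal, pink} and plot 6 has {red, blue, teal}, leaving only green.
Block 4, plot 6: block 4 has {red, blue, green, gold, teal} and plot 6 has {red, blue, green, teal}, leaving only pink.
Block 5, plot 6: block 5 has {red, blue, green, teal} and plot 6 has {red, blue, green, teal, pink}, leaving only gold.
Block 5, plot 5: block 5 has {red, blue, green, gold, teal} and plot 5 has {red, blue, green, teal}, leaving only pink.
So block 5 reads: green blue red teal pink gold.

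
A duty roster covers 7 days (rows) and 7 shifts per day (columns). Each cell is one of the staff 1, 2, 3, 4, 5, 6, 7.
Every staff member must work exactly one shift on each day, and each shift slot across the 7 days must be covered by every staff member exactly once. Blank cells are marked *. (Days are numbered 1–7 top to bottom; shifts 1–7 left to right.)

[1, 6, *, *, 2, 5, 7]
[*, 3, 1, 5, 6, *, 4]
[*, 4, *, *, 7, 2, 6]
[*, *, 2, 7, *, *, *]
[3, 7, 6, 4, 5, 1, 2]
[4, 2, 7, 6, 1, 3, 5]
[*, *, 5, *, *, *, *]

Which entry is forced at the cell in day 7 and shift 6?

Day 1, shift 4: day 1 has {1, 2, 5, 6, 7} and shift 4 has {4, 5, 6, 7}, leaving only 3.
Day 1, shift 3: day 1 has {1, 2, 3, 5, 6, 7} and shift 3 has {1, 2, 5, 6, 7}, leaving only 4.
Day 2, shift 6: day 2 has {1, 3, 4, 5, 6} and shift 6 has {1, 2, 3, 5}, leaving only 7.
Day 2, shift 1: day 2 has {1, 3, 4, 5, 6, 7} and shift 1 has {1, 3, 4}, leaving only 2.
Day 3, shift 1: day 3 has {2, 4, 6, 7} and shift 1 has {1, 2, 3, 4}, leaving only 5.
Day 3, shift 3: day 3 has {2, 4, 5, 6, 7} and shift 3 has {1, 2, 4, 5, 6, 7}, leaving only 3.
Day 3, shift 4: day 3 has {2, 3, 4, 5, 6, 7} and shift 4 has {3, 4, 5, 6, 7}, leaving only 1.
Day 4, shift 1: day 4 has {2, 7} and shift 1 has {1, 2, 3, 4, 5}, leaving only 6.
Day 4, shift 6: day 4 has {2, 6, 7} and shift 6 has {1, 2, 3, 5, 7}, leaving only 4.
Day 7 already has {5} and shift 6 already has {1, 2, 3, 4, 5, 7}, so day 7, shift 6 must be 6.

6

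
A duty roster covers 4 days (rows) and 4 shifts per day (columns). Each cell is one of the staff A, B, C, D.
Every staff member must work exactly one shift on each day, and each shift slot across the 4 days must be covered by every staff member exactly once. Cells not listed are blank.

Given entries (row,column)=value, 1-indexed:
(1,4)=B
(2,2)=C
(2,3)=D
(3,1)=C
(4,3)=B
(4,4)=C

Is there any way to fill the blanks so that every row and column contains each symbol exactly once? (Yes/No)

No day or shift among the givens repeats a symbol, and propagating forced cells runs into no contradiction.
One valid completion exists (for instance, D A C B / B C D A / C B A D / A D B C).

Yes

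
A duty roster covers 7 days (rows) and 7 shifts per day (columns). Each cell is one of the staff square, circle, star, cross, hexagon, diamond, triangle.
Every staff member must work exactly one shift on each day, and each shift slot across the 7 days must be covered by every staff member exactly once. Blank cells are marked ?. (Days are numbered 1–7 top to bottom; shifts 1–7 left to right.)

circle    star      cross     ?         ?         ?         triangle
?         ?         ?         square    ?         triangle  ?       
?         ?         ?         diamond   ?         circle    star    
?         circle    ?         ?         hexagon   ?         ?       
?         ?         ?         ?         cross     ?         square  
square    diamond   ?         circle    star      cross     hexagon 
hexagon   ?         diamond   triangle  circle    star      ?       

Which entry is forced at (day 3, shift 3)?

square

Day 1, shift 4: day 1 has {circle, star, cross, triangle} and shift 4 has {square, circle, diamond, triangle}, leaving only hexagon.
Day 2, shift 5: day 2 has {square, triangle} and shift 5 has {circle, star, cross, hexagon}, leaving only diamond.
Day 1, shift 5: day 1 has {circle, star, cross, hexagon, triangle} and shift 5 has {circle, star, cross, hexagon, diamond}, leaving only square.
Day 1, shift 6: day 1 has {square, circle, star, cross, hexagon, triangle} and shift 6 has {circle, star, cross, triangle}, leaving only diamond.
Day 3, shift 5: day 3 has {circle, star, diamond} and shift 5 has {square, circle, star, cross, hexagon, diamond}, leaving only triangle.
Day 3, shift 1: day 3 has {circle, star, diamond, triangle} and shift 1 has {square, circle, hexagon}, leaving only cross.
Day 2, shift 1: day 2 has {square, diamond, triangle} and shift 1 has {square, circle, cross, hexagon}, leaving only star.
Day 4, shift 6: day 4 has {circle, hexagon} and shift 6 has {circle, star, cross, diamond, triangle}, leaving only square.
Day 5, shift 4: day 5 has {square, cross} and shift 4 has {square, circle, hexagon, diamond, triangle}, leaving only star.
Day 4, shift 4: day 4 has {square, circle, hexagon} and shift 4 has {square, circle, star, hexagon, diamond, triangle}, leaving only cross.
Day 4, shift 7: day 4 has {square, circle, cross, hexagon} and shift 7 has {square, star, hexagon, triangle}, leaving only diamond.
Day 4, shift 1: day 4 has {square, circle, cross, hexagon, diamond} and shift 1 has {square, circle, star, cross, hexagon}, leaving only triangle.
Day 4, shift 3: day 4 has {square, circle, cross, hexagon, diamond, triangle} and shift 3 has {cross, diamond}, leaving only star.
Day 5, shift 1: day 5 has {square, star, cross} and shift 1 has {square, circle, star, cross, hexagon, triangle}, leaving only diamond.
Day 5, shift 6: day 5 has {square, star, cross, diamond} and shift 6 has {square, circle, star, cross, diamond, triangle}, leaving only hexagon.
Day 5, shift 2: day 5 has {square, star, cross, hexagon, diamond} and shift 2 has {circle, star, diamond}, leaving only triangle.
Day 5, shift 3: day 5 has {square, star, cross, hexagon, diamond, triangle} and shift 3 has {star, cross, diamond}, leaving only circle.
Day 2, shift 3: day 2 has {square, star, diamond, triangle} and shift 3 has {circle, star, cross, diamond}, leaving only hexagon.
Day 3 already has {circle, star, cross, diamond, triangle} and shift 3 already has {circle, star, cross, hexagon, diamond}, so day 3, shift 3 must be square.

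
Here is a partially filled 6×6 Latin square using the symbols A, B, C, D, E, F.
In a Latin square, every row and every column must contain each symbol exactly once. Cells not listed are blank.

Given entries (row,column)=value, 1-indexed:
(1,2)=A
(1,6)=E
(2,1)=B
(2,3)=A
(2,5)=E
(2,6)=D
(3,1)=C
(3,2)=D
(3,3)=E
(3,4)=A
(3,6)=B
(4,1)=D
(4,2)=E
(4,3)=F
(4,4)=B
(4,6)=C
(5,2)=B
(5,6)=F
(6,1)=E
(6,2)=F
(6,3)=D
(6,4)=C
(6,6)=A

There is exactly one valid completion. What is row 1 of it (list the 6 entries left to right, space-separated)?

F A B D C E

Row 1, column 1: row 1 has {A, E} and column 1 has {B, C, D, E}, leaving only F.
Row 1, column 4: row 1 has {A, E, F} and column 4 has {A, B, C}, leaving only D.
Row 2, column 2: row 2 has {A, B, D, E} and column 2 has {A, B, D, E, F}, leaving only C.
Row 2, column 4: row 2 has {A, B, C, D, E} and column 4 has {A, B, C, D}, leaving only F.
Row 3, column 5: row 3 has {A, B, C, D, E} and column 5 has {E}, leaving only F.
Row 4, column 5: row 4 has {B, C, D, E, F} and column 5 has {E, F}, leaving only A.
Row 5, column 1: row 5 has {B, F} and column 1 has {B, C, D, E, F}, leaving only A.
Row 5, column 3: row 5 has {A, B, F} and column 3 has {A, D, E, F}, leaving only C.
Row 1, column 3: row 1 has {A, D, E, F} and column 3 has {A, C, D, E, F}, leaving only B.
Row 1, column 5: row 1 has {A, B, D, E, F} and column 5 has {A, E, F}, leaving only C.
So row 1 reads: F A B D C E.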